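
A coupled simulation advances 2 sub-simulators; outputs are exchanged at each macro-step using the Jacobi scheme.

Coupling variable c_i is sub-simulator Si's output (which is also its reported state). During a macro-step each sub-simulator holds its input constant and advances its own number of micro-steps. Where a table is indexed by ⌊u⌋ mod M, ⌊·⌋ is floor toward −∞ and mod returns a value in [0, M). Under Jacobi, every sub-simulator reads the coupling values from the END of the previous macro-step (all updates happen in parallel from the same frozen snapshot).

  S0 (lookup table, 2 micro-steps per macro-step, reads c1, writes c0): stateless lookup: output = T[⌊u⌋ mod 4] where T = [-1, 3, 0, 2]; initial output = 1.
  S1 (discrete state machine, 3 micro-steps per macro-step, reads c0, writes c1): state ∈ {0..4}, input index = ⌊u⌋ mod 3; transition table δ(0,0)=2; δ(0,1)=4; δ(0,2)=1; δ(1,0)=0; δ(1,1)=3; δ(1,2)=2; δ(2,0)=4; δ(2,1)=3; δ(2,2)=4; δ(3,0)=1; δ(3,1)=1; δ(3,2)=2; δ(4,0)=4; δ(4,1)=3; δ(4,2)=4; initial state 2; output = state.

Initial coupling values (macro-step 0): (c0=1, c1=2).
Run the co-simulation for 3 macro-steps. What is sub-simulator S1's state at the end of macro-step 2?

S1 state at macro-step 2 = 2

macro 1: S0 reads c1=2 → after 2×micro: 0; S1 reads c0=1 → after 3×micro: 3 ⇒ (c0=0, c1=3)
macro 2: S0 reads c1=3 → after 2×micro: 2; S1 reads c0=0 → after 3×micro: 2 ⇒ (c0=2, c1=2)
macro 3: S0 reads c1=2 → after 2×micro: 0; S1 reads c0=2 → after 3×micro: 4 ⇒ (c0=0, c1=4)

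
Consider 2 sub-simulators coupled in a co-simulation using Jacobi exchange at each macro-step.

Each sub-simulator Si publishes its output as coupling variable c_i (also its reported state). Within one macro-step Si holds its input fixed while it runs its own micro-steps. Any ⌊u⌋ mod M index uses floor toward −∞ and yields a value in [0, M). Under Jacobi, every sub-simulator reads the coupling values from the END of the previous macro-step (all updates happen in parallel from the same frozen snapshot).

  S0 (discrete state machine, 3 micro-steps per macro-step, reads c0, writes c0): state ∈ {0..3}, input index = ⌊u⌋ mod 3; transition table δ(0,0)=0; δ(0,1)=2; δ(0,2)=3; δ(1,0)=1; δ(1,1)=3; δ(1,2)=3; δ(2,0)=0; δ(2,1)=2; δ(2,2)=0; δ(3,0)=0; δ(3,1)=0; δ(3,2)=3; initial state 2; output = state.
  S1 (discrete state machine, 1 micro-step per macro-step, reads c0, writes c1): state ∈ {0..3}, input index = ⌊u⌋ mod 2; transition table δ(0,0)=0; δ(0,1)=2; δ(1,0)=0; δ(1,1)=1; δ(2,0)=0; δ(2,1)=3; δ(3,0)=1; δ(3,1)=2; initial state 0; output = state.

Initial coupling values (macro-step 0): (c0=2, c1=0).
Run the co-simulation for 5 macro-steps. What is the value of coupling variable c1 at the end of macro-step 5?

c1 at macro-step 5 = 0

macro 1: S0 reads c0=2 → after 3×micro: 3; S1 reads c0=2 → after 1×micro: 0 ⇒ (c0=3, c1=0)
macro 2: S0 reads c0=3 → after 3×micro: 0; S1 reads c0=3 → after 1×micro: 2 ⇒ (c0=0, c1=2)
macro 3: S0 reads c0=0 → after 3×micro: 0; S1 reads c0=0 → after 1×micro: 0 ⇒ (c0=0, c1=0)
macro 4: S0 reads c0=0 → after 3×micro: 0; S1 reads c0=0 → after 1×micro: 0 ⇒ (c0=0, c1=0)
macro 5: S0 reads c0=0 → after 3×micro: 0; S1 reads c0=0 → after 1×micro: 0 ⇒ (c0=0, c1=0)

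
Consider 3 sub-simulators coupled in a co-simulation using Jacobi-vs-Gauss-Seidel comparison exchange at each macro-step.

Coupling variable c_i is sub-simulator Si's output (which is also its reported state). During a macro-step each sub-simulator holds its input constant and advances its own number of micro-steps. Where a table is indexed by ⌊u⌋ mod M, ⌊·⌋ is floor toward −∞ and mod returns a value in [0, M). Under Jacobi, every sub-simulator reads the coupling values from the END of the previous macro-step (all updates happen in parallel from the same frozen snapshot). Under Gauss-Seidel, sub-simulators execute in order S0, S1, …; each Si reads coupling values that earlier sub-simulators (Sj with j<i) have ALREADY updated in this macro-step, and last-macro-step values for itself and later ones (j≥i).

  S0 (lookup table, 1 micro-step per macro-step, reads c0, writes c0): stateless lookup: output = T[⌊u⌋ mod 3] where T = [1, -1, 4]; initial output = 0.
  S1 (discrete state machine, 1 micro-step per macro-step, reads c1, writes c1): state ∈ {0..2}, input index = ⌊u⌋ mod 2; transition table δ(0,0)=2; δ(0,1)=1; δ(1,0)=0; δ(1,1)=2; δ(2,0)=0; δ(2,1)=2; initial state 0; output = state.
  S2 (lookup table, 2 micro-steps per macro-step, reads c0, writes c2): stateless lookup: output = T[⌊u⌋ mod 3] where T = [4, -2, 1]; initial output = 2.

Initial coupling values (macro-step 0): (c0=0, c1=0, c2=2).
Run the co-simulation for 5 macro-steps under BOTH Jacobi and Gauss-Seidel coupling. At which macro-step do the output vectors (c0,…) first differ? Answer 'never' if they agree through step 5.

[Jacobi] macro 1: S0 reads c0=0 → after 1×micro: 1; S1 reads c1=0 → after 1×micro: 2; S2 reads c0=0 → after 2×micro: 4 ⇒ (c0=1, c1=2, c2=4)
[Jacobi] macro 2: S0 reads c0=1 → after 1×micro: -1; S1 reads c1=2 → after 1×micro: 0; S2 reads c0=1 → after 2×micro: -2 ⇒ (c0=-1, c1=0, c2=-2)
[Jacobi] macro 3: S0 reads c0=-1 → after 1×micro: 4; S1 reads c1=0 → after 1×micro: 2; S2 reads c0=-1 → after 2×micro: 1 ⇒ (c0=4, c1=2, c2=1)
[Jacobi] macro 4: S0 reads c0=4 → after 1×micro: -1; S1 reads c1=2 → after 1×micro: 0; S2 reads c0=4 → after 2×micro: -2 ⇒ (c0=-1, c1=0, c2=-2)
[Jacobi] macro 5: S0 reads c0=-1 → after 1×micro: 4; S1 reads c1=0 → after 1×micro: 2; S2 reads c0=-1 → after 2×micro: 1 ⇒ (c0=4, c1=2, c2=1)
[Gauss-Seidel] macro 1: S0 reads c0=0 → after 1×micro: 1; S1 reads c1=0 → after 1×micro: 2; S2 reads c0=1 → after 2×micro: -2 ⇒ (c0=1, c1=2, c2=-2)
[Gauss-Seidel] macro 2: S0 reads c0=1 → after 1×micro: -1; S1 reads c1=2 → after 1×micro: 0; S2 reads c0=-1 → after 2×micro: 1 ⇒ (c0=-1, c1=0, c2=1)
[Gauss-Seidel] macro 3: S0 reads c0=-1 → after 1×micro: 4; S1 reads c1=0 → after 1×micro: 2; S2 reads c0=4 → after 2×micro: -2 ⇒ (c0=4, c1=2, c2=-2)
[Gauss-Seidel] macro 4: S0 reads c0=4 → after 1×micro: -1; S1 reads c1=2 → after 1×micro: 0; S2 reads c0=-1 → after 2×micro: 1 ⇒ (c0=-1, c1=0, c2=1)
[Gauss-Seidel] macro 5: S0 reads c0=-1 → after 1×micro: 4; S1 reads c1=0 → after 1×micro: 2; S2 reads c0=4 → after 2×micro: -2 ⇒ (c0=4, c1=2, c2=-2)

first divergence at macro-step: 1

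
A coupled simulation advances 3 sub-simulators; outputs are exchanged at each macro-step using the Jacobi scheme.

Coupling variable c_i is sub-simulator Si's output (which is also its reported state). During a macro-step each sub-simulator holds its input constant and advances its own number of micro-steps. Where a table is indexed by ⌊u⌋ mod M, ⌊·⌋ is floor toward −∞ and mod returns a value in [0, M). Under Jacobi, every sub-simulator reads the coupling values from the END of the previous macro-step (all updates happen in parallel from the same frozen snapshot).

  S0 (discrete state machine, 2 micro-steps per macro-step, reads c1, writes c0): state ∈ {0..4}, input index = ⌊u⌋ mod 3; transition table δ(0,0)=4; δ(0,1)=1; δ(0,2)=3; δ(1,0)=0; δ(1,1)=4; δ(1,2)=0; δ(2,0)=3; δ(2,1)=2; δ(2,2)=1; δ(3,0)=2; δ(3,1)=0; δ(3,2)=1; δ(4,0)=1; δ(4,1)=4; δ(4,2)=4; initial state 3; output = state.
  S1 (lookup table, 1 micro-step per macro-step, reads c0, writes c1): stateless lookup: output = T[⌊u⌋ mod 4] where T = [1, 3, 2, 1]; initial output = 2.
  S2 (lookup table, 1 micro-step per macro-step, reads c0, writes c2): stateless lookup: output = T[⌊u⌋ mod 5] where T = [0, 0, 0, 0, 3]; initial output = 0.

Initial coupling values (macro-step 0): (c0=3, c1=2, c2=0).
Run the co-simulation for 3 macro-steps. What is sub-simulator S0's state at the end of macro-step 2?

macro 1: S0 reads c1=2 → after 2×micro: 0; S1 reads c0=3 → after 1×micro: 1; S2 reads c0=3 → after 1×micro: 0 ⇒ (c0=0, c1=1, c2=0)
macro 2: S0 reads c1=1 → after 2×micro: 4; S1 reads c0=0 → after 1×micro: 1; S2 reads c0=0 → after 1×micro: 0 ⇒ (c0=4, c1=1, c2=0)
macro 3: S0 reads c1=1 → after 2×micro: 4; S1 reads c0=4 → after 1×micro: 1; S2 reads c0=4 → after 1×micro: 3 ⇒ (c0=4, c1=1, c2=3)

S0 state at macro-step 2 = 4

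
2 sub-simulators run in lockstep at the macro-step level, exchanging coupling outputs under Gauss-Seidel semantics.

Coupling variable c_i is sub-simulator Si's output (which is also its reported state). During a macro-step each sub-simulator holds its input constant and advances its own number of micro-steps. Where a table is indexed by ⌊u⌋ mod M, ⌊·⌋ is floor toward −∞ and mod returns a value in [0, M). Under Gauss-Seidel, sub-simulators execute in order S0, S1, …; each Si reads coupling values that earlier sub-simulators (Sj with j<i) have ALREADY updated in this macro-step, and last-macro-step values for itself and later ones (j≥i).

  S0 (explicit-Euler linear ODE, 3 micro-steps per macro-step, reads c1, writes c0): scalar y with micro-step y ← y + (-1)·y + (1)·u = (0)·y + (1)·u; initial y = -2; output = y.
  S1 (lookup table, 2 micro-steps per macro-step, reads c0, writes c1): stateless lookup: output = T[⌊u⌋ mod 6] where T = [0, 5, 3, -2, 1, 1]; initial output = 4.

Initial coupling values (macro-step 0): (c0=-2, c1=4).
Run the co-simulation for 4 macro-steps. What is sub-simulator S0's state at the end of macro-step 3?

macro 1: S0 reads c1=4 → after 3×micro: 4; S1 reads c0=4 → after 2×micro: 1 ⇒ (c0=4, c1=1)
macro 2: S0 reads c1=1 → after 3×micro: 1; S1 reads c0=1 → after 2×micro: 5 ⇒ (c0=1, c1=5)
macro 3: S0 reads c1=5 → after 3×micro: 5; S1 reads c0=5 → after 2×micro: 1 ⇒ (c0=5, c1=1)
macro 4: S0 reads c1=1 → after 3×micro: 1; S1 reads c0=1 → after 2×micro: 5 ⇒ (c0=1, c1=5)

S0 state at macro-step 3 = 5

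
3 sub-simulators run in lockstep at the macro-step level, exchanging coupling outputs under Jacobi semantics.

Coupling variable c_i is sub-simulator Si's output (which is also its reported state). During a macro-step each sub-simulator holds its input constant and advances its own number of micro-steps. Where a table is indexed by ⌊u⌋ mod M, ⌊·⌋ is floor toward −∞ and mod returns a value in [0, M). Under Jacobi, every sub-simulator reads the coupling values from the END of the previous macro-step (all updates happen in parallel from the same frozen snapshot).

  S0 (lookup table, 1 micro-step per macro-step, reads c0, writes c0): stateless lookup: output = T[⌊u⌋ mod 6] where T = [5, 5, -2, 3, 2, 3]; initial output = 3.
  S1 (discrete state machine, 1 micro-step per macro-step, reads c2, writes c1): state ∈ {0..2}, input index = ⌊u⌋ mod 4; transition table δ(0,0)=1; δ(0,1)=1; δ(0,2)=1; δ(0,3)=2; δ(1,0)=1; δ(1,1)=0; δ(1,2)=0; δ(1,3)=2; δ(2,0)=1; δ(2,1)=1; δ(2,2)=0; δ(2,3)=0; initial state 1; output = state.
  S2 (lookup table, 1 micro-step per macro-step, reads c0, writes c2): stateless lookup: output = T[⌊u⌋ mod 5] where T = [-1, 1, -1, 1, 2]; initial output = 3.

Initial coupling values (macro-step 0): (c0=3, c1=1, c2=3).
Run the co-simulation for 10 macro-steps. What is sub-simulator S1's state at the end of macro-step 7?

S1 state at macro-step 7 = 0

macro 1: S0 reads c0=3 → after 1×micro: 3; S1 reads c2=3 → after 1×micro: 2; S2 reads c0=3 → after 1×micro: 1 ⇒ (c0=3, c1=2, c2=1)
macro 2: S0 reads c0=3 → after 1×micro: 3; S1 reads c2=1 → after 1×micro: 1; S2 reads c0=3 → after 1×micro: 1 ⇒ (c0=3, c1=1, c2=1)
macro 3: S0 reads c0=3 → after 1×micro: 3; S1 reads c2=1 → after 1×micro: 0; S2 reads c0=3 → after 1×micro: 1 ⇒ (c0=3, c1=0, c2=1)
macro 4: S0 reads c0=3 → after 1×micro: 3; S1 reads c2=1 → after 1×micro: 1; S2 reads c0=3 → after 1×micro: 1 ⇒ (c0=3, c1=1, c2=1)
macro 5: S0 reads c0=3 → after 1×micro: 3; S1 reads c2=1 → after 1×micro: 0; S2 reads c0=3 → after 1×micro: 1 ⇒ (c0=3, c1=0, c2=1)
macro 6: S0 reads c0=3 → after 1×micro: 3; S1 reads c2=1 → after 1×micro: 1; S2 reads c0=3 → after 1×micro: 1 ⇒ (c0=3, c1=1, c2=1)
macro 7: S0 reads c0=3 → after 1×micro: 3; S1 reads c2=1 → after 1×micro: 0; S2 reads c0=3 → after 1×micro: 1 ⇒ (c0=3, c1=0, c2=1)
macro 8: S0 reads c0=3 → after 1×micro: 3; S1 reads c2=1 → after 1×micro: 1; S2 reads c0=3 → after 1×micro: 1 ⇒ (c0=3, c1=1, c2=1)
macro 9: S0 reads c0=3 → after 1×micro: 3; S1 reads c2=1 → after 1×micro: 0; S2 reads c0=3 → after 1×micro: 1 ⇒ (c0=3, c1=0, c2=1)
macro 10: S0 reads c0=3 → after 1×micro: 3; S1 reads c2=1 → after 1×micro: 1; S2 reads c0=3 → after 1×micro: 1 ⇒ (c0=3, c1=1, c2=1)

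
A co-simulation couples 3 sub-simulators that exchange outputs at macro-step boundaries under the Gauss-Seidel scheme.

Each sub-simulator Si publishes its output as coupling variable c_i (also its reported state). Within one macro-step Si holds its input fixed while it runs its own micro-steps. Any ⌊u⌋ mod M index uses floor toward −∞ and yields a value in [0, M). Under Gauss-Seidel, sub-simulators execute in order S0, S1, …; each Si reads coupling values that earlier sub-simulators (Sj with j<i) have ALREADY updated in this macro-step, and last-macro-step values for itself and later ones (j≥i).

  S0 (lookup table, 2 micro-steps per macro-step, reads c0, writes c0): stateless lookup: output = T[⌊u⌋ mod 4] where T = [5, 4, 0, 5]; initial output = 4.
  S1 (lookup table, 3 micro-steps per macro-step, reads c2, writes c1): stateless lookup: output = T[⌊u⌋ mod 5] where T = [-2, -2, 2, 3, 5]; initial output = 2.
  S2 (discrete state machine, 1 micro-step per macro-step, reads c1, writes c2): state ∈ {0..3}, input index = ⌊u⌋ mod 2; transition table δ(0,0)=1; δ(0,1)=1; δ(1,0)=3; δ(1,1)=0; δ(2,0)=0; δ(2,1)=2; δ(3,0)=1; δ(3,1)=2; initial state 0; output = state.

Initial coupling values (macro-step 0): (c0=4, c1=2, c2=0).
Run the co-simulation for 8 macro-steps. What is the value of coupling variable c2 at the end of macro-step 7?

c2 at macro-step 7 = 2

macro 1: S0 reads c0=4 → after 2×micro: 5; S1 reads c2=0 → after 3×micro: -2; S2 reads c1=-2 → after 1×micro: 1 ⇒ (c0=5, c1=-2, c2=1)
macro 2: S0 reads c0=5 → after 2×micro: 4; S1 reads c2=1 → after 3×micro: -2; S2 reads c1=-2 → after 1×micro: 3 ⇒ (c0=4, c1=-2, c2=3)
macro 3: S0 reads c0=4 → after 2×micro: 5; S1 reads c2=3 → after 3×micro: 3; S2 reads c1=3 → after 1×micro: 2 ⇒ (c0=5, c1=3, c2=2)
macro 4: S0 reads c0=5 → after 2×micro: 4; S1 reads c2=2 → after 3×micro: 2; S2 reads c1=2 → after 1×micro: 0 ⇒ (c0=4, c1=2, c2=0)
macro 5: S0 reads c0=4 → after 2×micro: 5; S1 reads c2=0 → after 3×micro: -2; S2 reads c1=-2 → after 1×micro: 1 ⇒ (c0=5, c1=-2, c2=1)
macro 6: S0 reads c0=5 → after 2×micro: 4; S1 reads c2=1 → after 3×micro: -2; S2 reads c1=-2 → after 1×micro: 3 ⇒ (c0=4, c1=-2, c2=3)
macro 7: S0 reads c0=4 → after 2×micro: 5; S1 reads c2=3 → after 3×micro: 3; S2 reads c1=3 → after 1×micro: 2 ⇒ (c0=5, c1=3, c2=2)
macro 8: S0 reads c0=5 → after 2×micro: 4; S1 reads c2=2 → after 3×micro: 2; S2 reads c1=2 → after 1×micro: 0 ⇒ (c0=4, c1=2, c2=0)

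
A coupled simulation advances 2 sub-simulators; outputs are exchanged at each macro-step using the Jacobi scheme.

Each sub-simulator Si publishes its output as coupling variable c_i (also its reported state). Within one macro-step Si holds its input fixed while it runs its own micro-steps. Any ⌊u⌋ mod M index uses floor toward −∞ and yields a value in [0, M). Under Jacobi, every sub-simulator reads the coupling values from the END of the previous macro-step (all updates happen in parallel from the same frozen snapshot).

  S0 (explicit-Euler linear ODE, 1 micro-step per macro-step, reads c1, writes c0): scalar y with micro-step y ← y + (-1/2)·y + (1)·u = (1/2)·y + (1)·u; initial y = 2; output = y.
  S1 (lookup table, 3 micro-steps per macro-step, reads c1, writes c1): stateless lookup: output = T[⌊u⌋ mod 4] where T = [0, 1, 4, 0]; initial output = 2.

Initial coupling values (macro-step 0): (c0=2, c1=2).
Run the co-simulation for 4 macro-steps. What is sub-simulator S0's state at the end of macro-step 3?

S0 state at macro-step 3 = 11/4

macro 1: S0 reads c1=2 → after 1×micro: 3; S1 reads c1=2 → after 3×micro: 4 ⇒ (c0=3, c1=4)
macro 2: S0 reads c1=4 → after 1×micro: 11/2; S1 reads c1=4 → after 3×micro: 0 ⇒ (c0=11/2, c1=0)
macro 3: S0 reads c1=0 → after 1×micro: 11/4; S1 reads c1=0 → after 3×micro: 0 ⇒ (c0=11/4, c1=0)
macro 4: S0 reads c1=0 → after 1×micro: 11/8; S1 reads c1=0 → after 3×micro: 0 ⇒ (c0=11/8, c1=0)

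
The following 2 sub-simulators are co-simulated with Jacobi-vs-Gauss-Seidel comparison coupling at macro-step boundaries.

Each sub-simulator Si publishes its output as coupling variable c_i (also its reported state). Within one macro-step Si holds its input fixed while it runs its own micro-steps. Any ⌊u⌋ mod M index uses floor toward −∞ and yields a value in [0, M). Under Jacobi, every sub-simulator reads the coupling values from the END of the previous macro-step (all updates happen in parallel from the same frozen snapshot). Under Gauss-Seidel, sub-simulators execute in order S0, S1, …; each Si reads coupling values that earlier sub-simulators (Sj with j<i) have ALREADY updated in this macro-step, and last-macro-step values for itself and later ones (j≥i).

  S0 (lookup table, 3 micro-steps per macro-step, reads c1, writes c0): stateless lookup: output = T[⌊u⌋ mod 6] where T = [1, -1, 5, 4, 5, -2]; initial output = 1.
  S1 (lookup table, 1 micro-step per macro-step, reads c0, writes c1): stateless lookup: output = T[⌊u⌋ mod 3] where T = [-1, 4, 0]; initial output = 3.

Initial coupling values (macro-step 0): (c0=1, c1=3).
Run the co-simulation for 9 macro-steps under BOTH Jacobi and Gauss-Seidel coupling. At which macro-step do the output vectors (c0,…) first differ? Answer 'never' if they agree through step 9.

[Jacobi] macro 1: S0 reads c1=3 → after 3×micro: 4; S1 reads c0=1 → after 1×micro: 4 ⇒ (c0=4, c1=4)
[Jacobi] macro 2: S0 reads c1=4 → after 3×micro: 5; S1 reads c0=4 → after 1×micro: 4 ⇒ (c0=5, c1=4)
[Jacobi] macro 3: S0 reads c1=4 → after 3×micro: 5; S1 reads c0=5 → after 1×micro: 0 ⇒ (c0=5, c1=0)
[Jacobi] macro 4: S0 reads c1=0 → after 3×micro: 1; S1 reads c0=5 → after 1×micro: 0 ⇒ (c0=1, c1=0)
[Jacobi] macro 5: S0 reads c1=0 → after 3×micro: 1; S1 reads c0=1 → after 1×micro: 4 ⇒ (c0=1, c1=4)
[Jacobi] macro 6: S0 reads c1=4 → after 3×micro: 5; S1 reads c0=1 → after 1×micro: 4 ⇒ (c0=5, c1=4)
[Jacobi] macro 7: S0 reads c1=4 → after 3×micro: 5; S1 reads c0=5 → after 1×micro: 0 ⇒ (c0=5, c1=0)
[Jacobi] macro 8: S0 reads c1=0 → after 3×micro: 1; S1 reads c0=5 → after 1×micro: 0 ⇒ (c0=1, c1=0)
[Jacobi] macro 9: S0 reads c1=0 → after 3×micro: 1; S1 reads c0=1 → after 1×micro: 4 ⇒ (c0=1, c1=4)
[Gauss-Seidel] macro 1: S0 reads c1=3 → after 3×micro: 4; S1 reads c0=4 → after 1×micro: 4 ⇒ (c0=4, c1=4)
[Gauss-Seidel] macro 2: S0 reads c1=4 → after 3×micro: 5; S1 reads c0=5 → after 1×micro: 0 ⇒ (c0=5, c1=0)
[Gauss-Seidel] macro 3: S0 reads c1=0 → after 3×micro: 1; S1 reads c0=1 → after 1×micro: 4 ⇒ (c0=1, c1=4)
[Gauss-Seidel] macro 4: S0 reads c1=4 → after 3×micro: 5; S1 reads c0=5 → after 1×micro: 0 ⇒ (c0=5, c1=0)
[Gauss-Seidel] macro 5: S0 reads c1=0 → after 3×micro: 1; S1 reads c0=1 → after 1×micro: 4 ⇒ (c0=1, c1=4)
[Gauss-Seidel] macro 6: S0 reads c1=4 → after 3×micro: 5; S1 reads c0=5 → after 1×micro: 0 ⇒ (c0=5, c1=0)
[Gauss-Seidel] macro 7: S0 reads c1=0 → after 3×micro: 1; S1 reads c0=1 → after 1×micro: 4 ⇒ (c0=1, c1=4)
[Gauss-Seidel] macro 8: S0 reads c1=4 → after 3×micro: 5; S1 reads c0=5 → after 1×micro: 0 ⇒ (c0=5, c1=0)
[Gauss-Seidel] macro 9: S0 reads c1=0 → after 3×micro: 1; S1 reads c0=1 → after 1×micro: 4 ⇒ (c0=1, c1=4)

first divergence at macro-step: 2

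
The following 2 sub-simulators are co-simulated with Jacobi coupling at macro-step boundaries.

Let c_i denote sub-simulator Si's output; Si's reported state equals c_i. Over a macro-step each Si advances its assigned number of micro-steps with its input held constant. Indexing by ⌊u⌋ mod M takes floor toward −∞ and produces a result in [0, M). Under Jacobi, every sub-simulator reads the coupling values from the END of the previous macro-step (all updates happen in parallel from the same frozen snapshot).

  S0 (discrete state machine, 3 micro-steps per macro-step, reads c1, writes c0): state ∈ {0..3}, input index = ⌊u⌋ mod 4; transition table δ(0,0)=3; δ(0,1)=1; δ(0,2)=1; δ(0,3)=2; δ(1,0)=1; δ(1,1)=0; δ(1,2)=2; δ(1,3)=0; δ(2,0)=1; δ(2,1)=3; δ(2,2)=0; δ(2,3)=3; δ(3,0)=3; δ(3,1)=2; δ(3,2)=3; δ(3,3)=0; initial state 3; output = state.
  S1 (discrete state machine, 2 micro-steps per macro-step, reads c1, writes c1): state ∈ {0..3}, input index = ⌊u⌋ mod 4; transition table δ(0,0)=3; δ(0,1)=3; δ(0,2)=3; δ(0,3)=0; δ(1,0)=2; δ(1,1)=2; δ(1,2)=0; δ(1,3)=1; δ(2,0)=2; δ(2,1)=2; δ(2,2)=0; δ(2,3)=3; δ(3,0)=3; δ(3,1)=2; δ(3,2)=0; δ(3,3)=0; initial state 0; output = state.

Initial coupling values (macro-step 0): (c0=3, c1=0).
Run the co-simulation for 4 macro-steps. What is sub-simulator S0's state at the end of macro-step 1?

S0 state at macro-step 1 = 3

macro 1: S0 reads c1=0 → after 3×micro: 3; S1 reads c1=0 → after 2×micro: 3 ⇒ (c0=3, c1=3)
macro 2: S0 reads c1=3 → after 3×micro: 3; S1 reads c1=3 → after 2×micro: 0 ⇒ (c0=3, c1=0)
macro 3: S0 reads c1=0 → after 3×micro: 3; S1 reads c1=0 → after 2×micro: 3 ⇒ (c0=3, c1=3)
macro 4: S0 reads c1=3 → after 3×micro: 3; S1 reads c1=3 → after 2×micro: 0 ⇒ (c0=3, c1=0)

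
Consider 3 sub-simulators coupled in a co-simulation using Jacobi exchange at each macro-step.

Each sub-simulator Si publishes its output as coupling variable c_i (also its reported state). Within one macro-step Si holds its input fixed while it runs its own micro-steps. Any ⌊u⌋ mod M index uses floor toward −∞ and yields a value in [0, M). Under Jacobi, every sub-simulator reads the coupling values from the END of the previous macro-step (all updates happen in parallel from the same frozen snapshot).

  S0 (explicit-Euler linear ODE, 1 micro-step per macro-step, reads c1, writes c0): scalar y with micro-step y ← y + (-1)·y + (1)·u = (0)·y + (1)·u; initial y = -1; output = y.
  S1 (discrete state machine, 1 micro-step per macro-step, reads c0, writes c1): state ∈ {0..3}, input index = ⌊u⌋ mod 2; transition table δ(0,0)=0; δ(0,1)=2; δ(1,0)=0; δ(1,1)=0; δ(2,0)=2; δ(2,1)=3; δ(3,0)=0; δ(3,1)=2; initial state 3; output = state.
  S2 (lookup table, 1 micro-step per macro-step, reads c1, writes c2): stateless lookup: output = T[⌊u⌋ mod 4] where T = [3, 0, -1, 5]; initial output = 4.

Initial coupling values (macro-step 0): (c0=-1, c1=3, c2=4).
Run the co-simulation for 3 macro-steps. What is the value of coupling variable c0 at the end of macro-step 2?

macro 1: S0 reads c1=3 → after 1×micro: 3; S1 reads c0=-1 → after 1×micro: 2; S2 reads c1=3 → after 1×micro: 5 ⇒ (c0=3, c1=2, c2=5)
macro 2: S0 reads c1=2 → after 1×micro: 2; S1 reads c0=3 → after 1×micro: 3; S2 reads c1=2 → after 1×micro: -1 ⇒ (c0=2, c1=3, c2=-1)
macro 3: S0 reads c1=3 → after 1×micro: 3; S1 reads c0=2 → after 1×micro: 0; S2 reads c1=3 → after 1×micro: 5 ⇒ (c0=3, c1=0, c2=5)

c0 at macro-step 2 = 2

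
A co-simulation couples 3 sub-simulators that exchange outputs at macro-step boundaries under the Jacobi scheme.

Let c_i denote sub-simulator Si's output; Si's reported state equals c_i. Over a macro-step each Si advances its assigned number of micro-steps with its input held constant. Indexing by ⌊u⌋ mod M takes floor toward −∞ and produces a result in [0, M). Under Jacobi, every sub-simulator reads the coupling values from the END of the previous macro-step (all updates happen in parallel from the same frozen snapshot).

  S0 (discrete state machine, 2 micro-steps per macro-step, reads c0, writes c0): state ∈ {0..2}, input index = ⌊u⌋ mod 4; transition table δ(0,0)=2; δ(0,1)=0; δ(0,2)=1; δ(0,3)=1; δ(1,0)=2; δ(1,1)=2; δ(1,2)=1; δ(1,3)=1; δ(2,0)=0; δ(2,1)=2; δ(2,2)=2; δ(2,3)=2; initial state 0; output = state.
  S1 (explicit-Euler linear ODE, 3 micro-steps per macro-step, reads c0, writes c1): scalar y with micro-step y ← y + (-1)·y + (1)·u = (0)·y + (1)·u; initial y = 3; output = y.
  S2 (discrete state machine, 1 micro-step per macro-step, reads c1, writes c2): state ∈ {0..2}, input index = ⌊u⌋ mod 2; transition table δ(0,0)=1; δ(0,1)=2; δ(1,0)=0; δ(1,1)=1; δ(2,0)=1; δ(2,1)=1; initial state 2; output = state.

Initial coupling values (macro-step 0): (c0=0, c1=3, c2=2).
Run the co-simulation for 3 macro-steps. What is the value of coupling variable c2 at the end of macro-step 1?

c2 at macro-step 1 = 1

macro 1: S0 reads c0=0 → after 2×micro: 0; S1 reads c0=0 → after 3×micro: 0; S2 reads c1=3 → after 1×micro: 1 ⇒ (c0=0, c1=0, c2=1)
macro 2: S0 reads c0=0 → after 2×micro: 0; S1 reads c0=0 → after 3×micro: 0; S2 reads c1=0 → after 1×micro: 0 ⇒ (c0=0, c1=0, c2=0)
macro 3: S0 reads c0=0 → after 2×micro: 0; S1 reads c0=0 → after 3×micro: 0; S2 reads c1=0 → after 1×micro: 1 ⇒ (c0=0, c1=0, c2=1)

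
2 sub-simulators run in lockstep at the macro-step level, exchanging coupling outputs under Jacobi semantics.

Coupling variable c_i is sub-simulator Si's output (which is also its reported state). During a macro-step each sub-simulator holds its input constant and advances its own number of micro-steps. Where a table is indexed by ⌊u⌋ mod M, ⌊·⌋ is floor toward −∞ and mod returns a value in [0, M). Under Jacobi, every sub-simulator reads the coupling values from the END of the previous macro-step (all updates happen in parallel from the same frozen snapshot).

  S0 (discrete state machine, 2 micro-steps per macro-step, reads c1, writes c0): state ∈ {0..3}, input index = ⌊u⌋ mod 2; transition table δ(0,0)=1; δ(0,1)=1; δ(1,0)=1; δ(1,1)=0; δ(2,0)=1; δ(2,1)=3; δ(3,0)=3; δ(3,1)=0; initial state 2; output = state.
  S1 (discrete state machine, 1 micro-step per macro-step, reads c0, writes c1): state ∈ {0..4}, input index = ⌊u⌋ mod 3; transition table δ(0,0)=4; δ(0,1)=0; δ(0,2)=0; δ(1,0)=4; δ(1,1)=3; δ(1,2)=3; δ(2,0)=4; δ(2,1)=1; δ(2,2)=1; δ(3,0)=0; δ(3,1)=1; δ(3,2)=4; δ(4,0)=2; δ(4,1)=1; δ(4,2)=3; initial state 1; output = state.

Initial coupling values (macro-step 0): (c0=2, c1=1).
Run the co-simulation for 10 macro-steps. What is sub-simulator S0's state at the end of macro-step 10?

S0 state at macro-step 10 = 1

macro 1: S0 reads c1=1 → after 2×micro: 0; S1 reads c0=2 → after 1×micro: 3 ⇒ (c0=0, c1=3)
macro 2: S0 reads c1=3 → after 2×micro: 0; S1 reads c0=0 → after 1×micro: 0 ⇒ (c0=0, c1=0)
macro 3: S0 reads c1=0 → after 2×micro: 1; S1 reads c0=0 → after 1×micro: 4 ⇒ (c0=1, c1=4)
macro 4: S0 reads c1=4 → after 2×micro: 1; S1 reads c0=1 → after 1×micro: 1 ⇒ (c0=1, c1=1)
macro 5: S0 reads c1=1 → after 2×micro: 1; S1 reads c0=1 → after 1×micro: 3 ⇒ (c0=1, c1=3)
macro 6: S0 reads c1=3 → after 2×micro: 1; S1 reads c0=1 → after 1×micro: 1 ⇒ (c0=1, c1=1)
macro 7: S0 reads c1=1 → after 2×micro: 1; S1 reads c0=1 → after 1×micro: 3 ⇒ (c0=1, c1=3)
macro 8: S0 reads c1=3 → after 2×micro: 1; S1 reads c0=1 → after 1×micro: 1 ⇒ (c0=1, c1=1)
macro 9: S0 reads c1=1 → after 2×micro: 1; S1 reads c0=1 → after 1×micro: 3 ⇒ (c0=1, c1=3)
macro 10: S0 reads c1=3 → after 2×micro: 1; S1 reads c0=1 → after 1×micro: 1 ⇒ (c0=1, c1=1)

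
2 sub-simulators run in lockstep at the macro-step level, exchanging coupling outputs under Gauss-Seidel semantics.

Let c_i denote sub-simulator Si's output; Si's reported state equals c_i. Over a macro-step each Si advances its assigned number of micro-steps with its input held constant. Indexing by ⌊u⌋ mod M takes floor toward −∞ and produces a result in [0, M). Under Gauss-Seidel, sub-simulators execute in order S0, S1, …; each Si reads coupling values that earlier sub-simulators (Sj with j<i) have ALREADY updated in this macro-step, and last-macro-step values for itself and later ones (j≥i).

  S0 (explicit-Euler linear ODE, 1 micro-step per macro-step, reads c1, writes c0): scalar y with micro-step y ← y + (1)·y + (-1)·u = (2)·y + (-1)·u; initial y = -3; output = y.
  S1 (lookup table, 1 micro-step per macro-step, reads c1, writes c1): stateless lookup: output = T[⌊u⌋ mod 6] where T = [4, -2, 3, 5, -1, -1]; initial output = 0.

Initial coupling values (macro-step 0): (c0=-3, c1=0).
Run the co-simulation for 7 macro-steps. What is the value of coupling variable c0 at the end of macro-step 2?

c0 at macro-step 2 = -16

macro 1: S0 reads c1=0 → after 1×micro: -6; S1 reads c1=0 → after 1×micro: 4 ⇒ (c0=-6, c1=4)
macro 2: S0 reads c1=4 → after 1×micro: -16; S1 reads c1=4 → after 1×micro: -1 ⇒ (c0=-16, c1=-1)
macro 3: S0 reads c1=-1 → after 1×micro: -31; S1 reads c1=-1 → after 1×micro: -1 ⇒ (c0=-31, c1=-1)
macro 4: S0 reads c1=-1 → after 1×micro: -61; S1 reads c1=-1 → after 1×micro: -1 ⇒ (c0=-61, c1=-1)
macro 5: S0 reads c1=-1 → after 1×micro: -121; S1 reads c1=-1 → after 1×micro: -1 ⇒ (c0=-121, c1=-1)
macro 6: S0 reads c1=-1 → after 1×micro: -241; S1 reads c1=-1 → after 1×micro: -1 ⇒ (c0=-241, c1=-1)
macro 7: S0 reads c1=-1 → after 1×micro: -481; S1 reads c1=-1 → after 1×micro: -1 ⇒ (c0=-481, c1=-1)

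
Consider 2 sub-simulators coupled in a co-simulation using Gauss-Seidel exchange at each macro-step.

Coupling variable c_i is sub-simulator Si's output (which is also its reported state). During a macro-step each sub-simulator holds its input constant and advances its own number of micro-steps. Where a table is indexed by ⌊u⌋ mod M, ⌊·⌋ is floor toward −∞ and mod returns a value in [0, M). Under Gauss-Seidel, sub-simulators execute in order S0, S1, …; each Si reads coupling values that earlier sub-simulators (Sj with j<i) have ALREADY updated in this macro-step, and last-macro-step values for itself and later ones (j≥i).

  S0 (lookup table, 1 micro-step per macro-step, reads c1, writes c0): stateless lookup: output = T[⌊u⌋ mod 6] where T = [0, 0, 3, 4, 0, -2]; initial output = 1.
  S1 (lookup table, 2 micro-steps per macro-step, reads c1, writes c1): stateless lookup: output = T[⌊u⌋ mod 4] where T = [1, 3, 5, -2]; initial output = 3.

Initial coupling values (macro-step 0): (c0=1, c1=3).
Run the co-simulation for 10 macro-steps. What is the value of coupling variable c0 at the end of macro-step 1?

macro 1: S0 reads c1=3 → after 1×micro: 4; S1 reads c1=3 → after 2×micro: -2 ⇒ (c0=4, c1=-2)
macro 2: S0 reads c1=-2 → after 1×micro: 0; S1 reads c1=-2 → after 2×micro: 5 ⇒ (c0=0, c1=5)
macro 3: S0 reads c1=5 → after 1×micro: -2; S1 reads c1=5 → after 2×micro: 3 ⇒ (c0=-2, c1=3)
macro 4: S0 reads c1=3 → after 1×micro: 4; S1 reads c1=3 → after 2×micro: -2 ⇒ (c0=4, c1=-2)
macro 5: S0 reads c1=-2 → after 1×micro: 0; S1 reads c1=-2 → after 2×micro: 5 ⇒ (c0=0, c1=5)
macro 6: S0 reads c1=5 → after 1×micro: -2; S1 reads c1=5 → after 2×micro: 3 ⇒ (c0=-2, c1=3)
macro 7: S0 reads c1=3 → after 1×micro: 4; S1 reads c1=3 → after 2×micro: -2 ⇒ (c0=4, c1=-2)
macro 8: S0 reads c1=-2 → after 1×micro: 0; S1 reads c1=-2 → after 2×micro: 5 ⇒ (c0=0, c1=5)
macro 9: S0 reads c1=5 → after 1×micro: -2; S1 reads c1=5 → after 2×micro: 3 ⇒ (c0=-2, c1=3)
macro 10: S0 reads c1=3 → after 1×micro: 4; S1 reads c1=3 → after 2×micro: -2 ⇒ (c0=4, c1=-2)

c0 at macro-step 1 = 4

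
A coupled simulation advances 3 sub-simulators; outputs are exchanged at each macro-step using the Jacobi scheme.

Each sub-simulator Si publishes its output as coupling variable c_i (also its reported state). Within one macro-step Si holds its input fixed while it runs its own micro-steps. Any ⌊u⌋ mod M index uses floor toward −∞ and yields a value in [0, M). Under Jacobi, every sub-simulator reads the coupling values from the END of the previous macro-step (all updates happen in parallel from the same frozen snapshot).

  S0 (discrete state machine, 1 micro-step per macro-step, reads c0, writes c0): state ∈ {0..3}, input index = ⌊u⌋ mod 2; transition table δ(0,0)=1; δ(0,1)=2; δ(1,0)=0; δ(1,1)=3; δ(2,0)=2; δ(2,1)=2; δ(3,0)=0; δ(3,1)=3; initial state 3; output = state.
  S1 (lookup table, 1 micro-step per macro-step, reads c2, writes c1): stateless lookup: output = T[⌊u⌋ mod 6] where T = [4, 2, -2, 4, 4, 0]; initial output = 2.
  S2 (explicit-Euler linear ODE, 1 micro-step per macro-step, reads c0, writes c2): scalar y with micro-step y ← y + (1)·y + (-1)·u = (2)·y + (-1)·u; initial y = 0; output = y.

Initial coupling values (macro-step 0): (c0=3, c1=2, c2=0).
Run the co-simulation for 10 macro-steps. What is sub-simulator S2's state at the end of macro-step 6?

macro 1: S0 reads c0=3 → after 1×micro: 3; S1 reads c2=0 → after 1×micro: 4; S2 reads c0=3 → after 1×micro: -3 ⇒ (c0=3, c1=4, c2=-3)
macro 2: S0 reads c0=3 → after 1×micro: 3; S1 reads c2=-3 → after 1×micro: 4; S2 reads c0=3 → after 1×micro: -9 ⇒ (c0=3, c1=4, c2=-9)
macro 3: S0 reads c0=3 → after 1×micro: 3; S1 reads c2=-9 → after 1×micro: 4; S2 reads c0=3 → after 1×micro: -21 ⇒ (c0=3, c1=4, c2=-21)
macro 4: S0 reads c0=3 → after 1×micro: 3; S1 reads c2=-21 → after 1×micro: 4; S2 reads c0=3 → after 1×micro: -45 ⇒ (c0=3, c1=4, c2=-45)
macro 5: S0 reads c0=3 → after 1×micro: 3; S1 reads c2=-45 → after 1×micro: 4; S2 reads c0=3 → after 1×micro: -93 ⇒ (c0=3, c1=4, c2=-93)
macro 6: S0 reads c0=3 → after 1×micro: 3; S1 reads c2=-93 → after 1×micro: 4; S2 reads c0=3 → after 1×micro: -189 ⇒ (c0=3, c1=4, c2=-189)
macro 7: S0 reads c0=3 → after 1×micro: 3; S1 reads c2=-189 → after 1×micro: 4; S2 reads c0=3 → after 1×micro: -381 ⇒ (c0=3, c1=4, c2=-381)
macro 8: S0 reads c0=3 → after 1×micro: 3; S1 reads c2=-381 → after 1×micro: 4; S2 reads c0=3 → after 1×micro: -765 ⇒ (c0=3, c1=4, c2=-765)
macro 9: S0 reads c0=3 → after 1×micro: 3; S1 reads c2=-765 → after 1×micro: 4; S2 reads c0=3 → after 1×micro: -1533 ⇒ (c0=3, c1=4, c2=-1533)
macro 10: S0 reads c0=3 → after 1×micro: 3; S1 reads c2=-1533 → after 1×micro: 4; S2 reads c0=3 → after 1×micro: -3069 ⇒ (c0=3, c1=4, c2=-3069)

S2 state at macro-step 6 = -189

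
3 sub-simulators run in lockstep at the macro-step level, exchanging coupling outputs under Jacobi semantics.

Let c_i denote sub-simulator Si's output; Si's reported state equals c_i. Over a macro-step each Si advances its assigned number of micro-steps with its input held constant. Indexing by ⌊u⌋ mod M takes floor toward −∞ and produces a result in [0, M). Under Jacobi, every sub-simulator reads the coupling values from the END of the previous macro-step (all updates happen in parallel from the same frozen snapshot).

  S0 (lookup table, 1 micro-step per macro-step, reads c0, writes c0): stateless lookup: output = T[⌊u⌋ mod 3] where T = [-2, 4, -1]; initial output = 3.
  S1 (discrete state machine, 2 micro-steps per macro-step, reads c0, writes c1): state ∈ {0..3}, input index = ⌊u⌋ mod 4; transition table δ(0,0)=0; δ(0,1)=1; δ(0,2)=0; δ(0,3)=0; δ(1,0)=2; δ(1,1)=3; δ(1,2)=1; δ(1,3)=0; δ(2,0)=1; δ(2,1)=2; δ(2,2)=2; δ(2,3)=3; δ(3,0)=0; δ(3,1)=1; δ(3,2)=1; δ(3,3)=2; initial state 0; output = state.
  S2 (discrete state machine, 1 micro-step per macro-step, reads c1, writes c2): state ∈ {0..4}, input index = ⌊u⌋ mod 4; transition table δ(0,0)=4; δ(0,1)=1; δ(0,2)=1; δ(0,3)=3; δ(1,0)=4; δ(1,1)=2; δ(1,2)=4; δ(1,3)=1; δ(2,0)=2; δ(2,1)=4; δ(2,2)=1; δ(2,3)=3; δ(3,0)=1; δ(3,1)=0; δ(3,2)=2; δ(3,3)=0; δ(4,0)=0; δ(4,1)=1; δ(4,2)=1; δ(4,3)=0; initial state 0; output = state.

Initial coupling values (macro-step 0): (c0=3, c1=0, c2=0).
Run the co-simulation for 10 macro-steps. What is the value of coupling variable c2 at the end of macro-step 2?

c2 at macro-step 2 = 0

macro 1: S0 reads c0=3 → after 1×micro: -2; S1 reads c0=3 → after 2×micro: 0; S2 reads c1=0 → after 1×micro: 4 ⇒ (c0=-2, c1=0, c2=4)
macro 2: S0 reads c0=-2 → after 1×micro: 4; S1 reads c0=-2 → after 2×micro: 0; S2 reads c1=0 → after 1×micro: 0 ⇒ (c0=4, c1=0, c2=0)
macro 3: S0 reads c0=4 → after 1×micro: 4; S1 reads c0=4 → after 2×micro: 0; S2 reads c1=0 → after 1×micro: 4 ⇒ (c0=4, c1=0, c2=4)
macro 4: S0 reads c0=4 → after 1×micro: 4; S1 reads c0=4 → after 2×micro: 0; S2 reads c1=0 → after 1×micro: 0 ⇒ (c0=4, c1=0, c2=0)
macro 5: S0 reads c0=4 → after 1×micro: 4; S1 reads c0=4 → after 2×micro: 0; S2 reads c1=0 → after 1×micro: 4 ⇒ (c0=4, c1=0, c2=4)
macro 6: S0 reads c0=4 → after 1×micro: 4; S1 reads c0=4 → after 2×micro: 0; S2 reads c1=0 → after 1×micro: 0 ⇒ (c0=4, c1=0, c2=0)
macro 7: S0 reads c0=4 → after 1×micro: 4; S1 reads c0=4 → after 2×micro: 0; S2 reads c1=0 → after 1×micro: 4 ⇒ (c0=4, c1=0, c2=4)
macro 8: S0 reads c0=4 → after 1×micro: 4; S1 reads c0=4 → after 2×micro: 0; S2 reads c1=0 → after 1×micro: 0 ⇒ (c0=4, c1=0, c2=0)
macro 9: S0 reads c0=4 → after 1×micro: 4; S1 reads c0=4 → after 2×micro: 0; S2 reads c1=0 → after 1×micro: 4 ⇒ (c0=4, c1=0, c2=4)
macro 10: S0 reads c0=4 → after 1×micro: 4; S1 reads c0=4 → after 2×micro: 0; S2 reads c1=0 → after 1×micro: 0 ⇒ (c0=4, c1=0, c2=0)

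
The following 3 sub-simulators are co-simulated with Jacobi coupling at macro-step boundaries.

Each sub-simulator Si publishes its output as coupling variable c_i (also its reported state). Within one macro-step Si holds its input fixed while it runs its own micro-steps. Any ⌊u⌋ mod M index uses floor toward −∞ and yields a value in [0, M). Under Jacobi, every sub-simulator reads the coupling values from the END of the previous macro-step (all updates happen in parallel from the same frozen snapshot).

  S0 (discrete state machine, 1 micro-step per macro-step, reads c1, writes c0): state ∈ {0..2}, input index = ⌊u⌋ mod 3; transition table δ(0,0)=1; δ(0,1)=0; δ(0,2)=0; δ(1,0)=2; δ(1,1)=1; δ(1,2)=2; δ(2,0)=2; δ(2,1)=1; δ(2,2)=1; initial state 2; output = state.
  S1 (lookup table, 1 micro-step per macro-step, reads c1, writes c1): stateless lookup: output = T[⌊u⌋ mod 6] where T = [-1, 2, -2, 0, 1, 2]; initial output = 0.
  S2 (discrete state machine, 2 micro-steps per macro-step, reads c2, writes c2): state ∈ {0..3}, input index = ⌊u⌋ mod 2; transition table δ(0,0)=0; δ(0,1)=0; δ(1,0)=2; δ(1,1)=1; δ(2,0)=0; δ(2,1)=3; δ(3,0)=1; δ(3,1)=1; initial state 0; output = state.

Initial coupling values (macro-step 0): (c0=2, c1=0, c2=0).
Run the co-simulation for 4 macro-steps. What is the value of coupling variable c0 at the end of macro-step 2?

macro 1: S0 reads c1=0 → after 1×micro: 2; S1 reads c1=0 → after 1×micro: -1; S2 reads c2=0 → after 2×micro: 0 ⇒ (c0=2, c1=-1, c2=0)
macro 2: S0 reads c1=-1 → after 1×micro: 1; S1 reads c1=-1 → after 1×micro: 2; S2 reads c2=0 → after 2×micro: 0 ⇒ (c0=1, c1=2, c2=0)
macro 3: S0 reads c1=2 → after 1×micro: 2; S1 reads c1=2 → after 1×micro: -2; S2 reads c2=0 → after 2×micro: 0 ⇒ (c0=2, c1=-2, c2=0)
macro 4: S0 reads c1=-2 → after 1×micro: 1; S1 reads c1=-2 → after 1×micro: 1; S2 reads c2=0 → after 2×micro: 0 ⇒ (c0=1, c1=1, c2=0)

c0 at macro-step 2 = 1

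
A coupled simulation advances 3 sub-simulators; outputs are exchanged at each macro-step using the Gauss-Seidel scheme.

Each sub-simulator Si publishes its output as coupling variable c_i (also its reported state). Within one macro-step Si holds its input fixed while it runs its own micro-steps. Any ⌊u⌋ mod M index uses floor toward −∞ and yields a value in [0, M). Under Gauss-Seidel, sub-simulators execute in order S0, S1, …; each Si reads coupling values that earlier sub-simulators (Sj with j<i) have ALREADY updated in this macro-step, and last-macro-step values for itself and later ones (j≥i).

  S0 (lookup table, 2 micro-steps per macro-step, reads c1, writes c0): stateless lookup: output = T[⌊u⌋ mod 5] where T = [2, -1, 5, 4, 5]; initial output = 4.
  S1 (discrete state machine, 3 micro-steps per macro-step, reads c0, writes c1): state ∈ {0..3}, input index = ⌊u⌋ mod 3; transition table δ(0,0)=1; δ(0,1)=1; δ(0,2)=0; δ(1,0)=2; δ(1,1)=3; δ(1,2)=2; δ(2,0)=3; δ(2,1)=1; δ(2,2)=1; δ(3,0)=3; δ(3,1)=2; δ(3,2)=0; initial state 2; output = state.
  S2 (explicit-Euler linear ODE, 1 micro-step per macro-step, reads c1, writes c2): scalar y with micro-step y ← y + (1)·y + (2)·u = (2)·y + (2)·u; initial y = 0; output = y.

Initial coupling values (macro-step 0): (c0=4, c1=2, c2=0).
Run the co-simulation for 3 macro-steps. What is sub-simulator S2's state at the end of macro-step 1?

macro 1: S0 reads c1=2 → after 2×micro: 5; S1 reads c0=5 → after 3×micro: 1; S2 reads c1=1 → after 1×micro: 2 ⇒ (c0=5, c1=1, c2=2)
macro 2: S0 reads c1=1 → after 2×micro: -1; S1 reads c0=-1 → after 3×micro: 2; S2 reads c1=2 → after 1×micro: 8 ⇒ (c0=-1, c1=2, c2=8)
macro 3: S0 reads c1=2 → after 2×micro: 5; S1 reads c0=5 → after 3×micro: 1; S2 reads c1=1 → after 1×micro: 18 ⇒ (c0=5, c1=1, c2=18)

S2 state at macro-step 1 = 2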